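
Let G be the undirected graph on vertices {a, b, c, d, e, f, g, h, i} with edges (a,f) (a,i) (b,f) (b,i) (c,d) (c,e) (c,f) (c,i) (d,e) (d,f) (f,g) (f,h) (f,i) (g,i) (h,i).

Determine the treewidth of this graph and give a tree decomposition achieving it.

Treewidth 2.
One such decomposition:
Bags: B1 = {c, f, i}  B2 = {f, h, i}  B3 = {c, d, f}  B4 = {b, f, i}  B5 = {a, f, i}  B6 = {f, g, i}  B7 = {c, d, e}
Tree: B1–B2, B1–B3, B1–B4, B4–B5, B5–B6, B3–B7

Every bag has size at most 3, so the width is 3 − 1 = 2 and tw(G) ≤ 2. For the lower bound, the 3 vertices {c, d, e} are pairwise adjacent, and any tree decomposition puts a clique entirely inside one bag — forcing width ≥ 2. Combining the bounds, tw(G) = 2.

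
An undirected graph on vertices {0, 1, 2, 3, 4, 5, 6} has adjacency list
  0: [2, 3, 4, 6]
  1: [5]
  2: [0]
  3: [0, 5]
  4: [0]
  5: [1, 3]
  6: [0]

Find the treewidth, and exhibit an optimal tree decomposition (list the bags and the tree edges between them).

Treewidth 1.
One such decomposition:
Bags: B1 = {0, 2}  B2 = {0, 4}  B3 = {0, 3}  B4 = {0, 6}  B5 = {3, 5}  B6 = {1, 5}
Tree: B1–B2, B2–B3, B1–B4, B3–B5, B5–B6

The largest bag has 2 vertices, giving width 1; this decomposition certifies tw(G) ≤ 1. Any graph with an edge has treewidth ≥ 1, and G has the edge 2–0. Combining the bounds, tw(G) = 1.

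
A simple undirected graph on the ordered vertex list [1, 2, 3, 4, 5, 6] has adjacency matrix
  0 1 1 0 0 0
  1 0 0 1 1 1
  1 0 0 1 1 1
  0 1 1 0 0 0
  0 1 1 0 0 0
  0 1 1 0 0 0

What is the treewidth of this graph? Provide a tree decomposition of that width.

Each bag holds 3 vertices, so the decomposition has width 2, which upper-bounds the treewidth. Since 3–5–2–4–3 is a cycle in G, G is not acyclic. Forests are exactly the graphs of treewidth ≤ 1, so tw(G) ≥ 2. The upper and lower bounds meet at 2, so that is the treewidth.

Treewidth 2.
Bags: B1 = {2, 3, 5}  B2 = {2, 3, 4}  B3 = {2, 3, 6}  B4 = {1, 2, 3}
Tree: B1–B2, B2–B3, B3–B4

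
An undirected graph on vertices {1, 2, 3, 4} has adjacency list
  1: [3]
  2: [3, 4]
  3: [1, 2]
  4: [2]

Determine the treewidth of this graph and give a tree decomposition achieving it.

Every bag has size at most 2, so the width is 2 − 1 = 1 and tw(G) ≤ 1. Since G has at least one edge (e.g. 1–3), it is not an edgeless graph, so tw(G) ≥ 1. Combining the bounds, tw(G) = 1.

Treewidth 1.
Bags: B1 = {1, 3}  B2 = {2, 3}  B3 = {2, 4}
Tree: B1–B2, B2–B3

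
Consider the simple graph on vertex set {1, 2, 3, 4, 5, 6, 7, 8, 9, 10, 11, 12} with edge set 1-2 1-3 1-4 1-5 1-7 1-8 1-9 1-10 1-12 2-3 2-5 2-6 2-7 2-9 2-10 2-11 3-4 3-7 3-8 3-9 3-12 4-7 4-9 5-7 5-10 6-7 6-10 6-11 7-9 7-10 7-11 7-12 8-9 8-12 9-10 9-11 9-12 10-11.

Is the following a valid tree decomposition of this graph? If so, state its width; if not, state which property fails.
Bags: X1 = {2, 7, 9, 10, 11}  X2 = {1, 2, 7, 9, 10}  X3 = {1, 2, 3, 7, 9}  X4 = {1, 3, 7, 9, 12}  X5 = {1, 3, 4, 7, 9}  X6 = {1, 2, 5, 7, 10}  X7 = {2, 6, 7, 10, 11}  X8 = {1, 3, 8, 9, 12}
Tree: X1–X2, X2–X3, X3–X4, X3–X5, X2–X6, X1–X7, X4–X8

Checking the three conditions: (i) the bags cover all of {1, 2, 3, 4, 5, 6, 7, 8, 9, 10, 11, 12}; (ii) for each edge, some bag contains both endpoints; (iii) the bags containing any fixed vertex form a subtree. All hold, so the decomposition is valid with width 5 − 1 = 4.

Yes; width 4.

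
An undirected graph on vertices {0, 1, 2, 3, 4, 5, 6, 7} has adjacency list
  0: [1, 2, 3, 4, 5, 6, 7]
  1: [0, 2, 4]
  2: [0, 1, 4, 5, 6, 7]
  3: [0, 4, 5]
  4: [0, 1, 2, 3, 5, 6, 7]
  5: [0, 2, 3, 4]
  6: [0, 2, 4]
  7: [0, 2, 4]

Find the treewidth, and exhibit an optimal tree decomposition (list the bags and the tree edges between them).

Every bag has size at most 4, so the width is 4 − 1 = 3 and tw(G) ≤ 3. For the lower bound, the 4 vertices {0, 1, 2, 4} are pairwise adjacent, and any tree decomposition puts a clique entirely inside one bag — forcing width ≥ 3. Therefore the treewidth is 3.

Treewidth 3.
One such decomposition:
Bags: B1 = {0, 3, 4, 5}  B2 = {0, 2, 4, 5}  B3 = {0, 2, 4, 7}  B4 = {0, 1, 2, 4}  B5 = {0, 2, 4, 6}
Tree: B1–B2, B2–B3, B3–B4, B4–B5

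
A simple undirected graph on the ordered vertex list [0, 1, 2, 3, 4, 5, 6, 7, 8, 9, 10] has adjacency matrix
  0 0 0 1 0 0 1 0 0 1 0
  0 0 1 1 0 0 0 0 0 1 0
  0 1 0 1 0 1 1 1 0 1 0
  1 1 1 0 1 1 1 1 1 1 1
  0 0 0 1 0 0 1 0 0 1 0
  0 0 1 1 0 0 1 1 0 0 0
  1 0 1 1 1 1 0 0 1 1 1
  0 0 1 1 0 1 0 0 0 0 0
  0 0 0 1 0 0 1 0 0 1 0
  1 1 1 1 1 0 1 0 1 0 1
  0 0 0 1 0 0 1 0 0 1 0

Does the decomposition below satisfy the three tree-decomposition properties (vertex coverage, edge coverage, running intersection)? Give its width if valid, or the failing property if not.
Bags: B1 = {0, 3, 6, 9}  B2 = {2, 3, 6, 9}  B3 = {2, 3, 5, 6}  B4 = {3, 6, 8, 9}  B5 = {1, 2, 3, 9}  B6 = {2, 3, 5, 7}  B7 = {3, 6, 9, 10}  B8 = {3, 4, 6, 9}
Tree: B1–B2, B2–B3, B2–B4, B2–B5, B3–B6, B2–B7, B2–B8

Yes; width 3.

Checking the three conditions: (i) the bags cover all of {0, 1, 2, 3, 4, 5, 6, 7, 8, 9, 10}; (ii) for each edge, some bag contains both endpoints; (iii) the bags containing any fixed vertex form a subtree. All hold, so the decomposition is valid with width 4 − 1 = 3.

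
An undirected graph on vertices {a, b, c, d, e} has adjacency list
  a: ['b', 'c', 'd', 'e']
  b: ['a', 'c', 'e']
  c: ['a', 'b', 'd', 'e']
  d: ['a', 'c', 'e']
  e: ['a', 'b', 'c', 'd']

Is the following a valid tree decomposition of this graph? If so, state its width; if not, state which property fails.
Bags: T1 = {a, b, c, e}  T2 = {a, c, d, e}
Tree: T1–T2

Vertex coverage: the bags together contain {a, b, c, d, e}, the full vertex set. Edge coverage: each edge of G has both endpoints in at least one bag. Running intersection: for every vertex, the bags containing it form a connected subtree. All three properties hold, so this is a valid tree decomposition of width max|bag| − 1 = 3, and hence tw(G) ≤ 3.

Yes; width 3.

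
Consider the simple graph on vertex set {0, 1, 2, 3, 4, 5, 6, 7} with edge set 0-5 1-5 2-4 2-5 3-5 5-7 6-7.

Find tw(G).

A width-1 tree decomposition is:
Bags: B1 = {5, 7}  B2 = {1, 5}  B3 = {3, 5}  B4 = {0, 5}  B5 = {6, 7}  B6 = {2, 5}  B7 = {2, 4}
Tree: B1–B2, B2–B3, B3–B4, B1–B5, B1–B6, B6–B7
Every bag has size at most 2, so the width is 2 − 1 = 1 and tw(G) ≤ 1. G has an edge, so its treewidth is at least 1. Therefore the treewidth is 1.

1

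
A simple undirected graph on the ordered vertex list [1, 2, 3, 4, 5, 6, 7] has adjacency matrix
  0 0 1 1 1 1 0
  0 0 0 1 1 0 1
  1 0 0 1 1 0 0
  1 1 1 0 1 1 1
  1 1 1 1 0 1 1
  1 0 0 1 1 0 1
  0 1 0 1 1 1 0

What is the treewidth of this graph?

3

A width-3 tree decomposition is:
Bags: B1 = {2, 4, 5, 7}  B2 = {4, 5, 6, 7}  B3 = {1, 4, 5, 6}  B4 = {1, 3, 4, 5}
Tree: B1–B2, B2–B3, B3–B4
Every bag has size at most 4, so the width is 4 − 1 = 3 and tw(G) ≤ 3. Conversely, {1, 3, 4, 5} is a clique of size 4, and the vertices of any clique must share a bag in every tree decomposition; so some bag has ≥ 4 vertices and tw(G) ≥ 3. The upper and lower bounds meet at 3, so that is the treewidth.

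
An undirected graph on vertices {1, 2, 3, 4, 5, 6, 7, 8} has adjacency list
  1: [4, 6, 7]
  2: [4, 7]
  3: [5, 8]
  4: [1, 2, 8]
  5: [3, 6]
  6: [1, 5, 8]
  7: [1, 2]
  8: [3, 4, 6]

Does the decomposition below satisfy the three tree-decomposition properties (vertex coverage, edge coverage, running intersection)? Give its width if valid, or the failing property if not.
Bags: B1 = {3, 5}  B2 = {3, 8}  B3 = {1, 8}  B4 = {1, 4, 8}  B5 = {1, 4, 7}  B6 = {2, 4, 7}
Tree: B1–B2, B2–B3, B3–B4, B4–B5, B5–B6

A tree decomposition must satisfy three properties: every vertex lies in some bag; for every edge, both endpoints lie together in some bag; and for every vertex, the bags containing it form a connected subtree. Here vertex 6 appears in no bag, so the decomposition is invalid.

No — vertex 6 appears in no bag.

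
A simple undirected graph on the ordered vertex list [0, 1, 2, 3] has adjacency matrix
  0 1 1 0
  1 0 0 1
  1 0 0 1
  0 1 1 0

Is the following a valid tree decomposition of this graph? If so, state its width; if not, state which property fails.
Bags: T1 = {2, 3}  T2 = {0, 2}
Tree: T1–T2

A tree decomposition must satisfy three properties: every vertex lies in some bag; for every edge, both endpoints lie together in some bag; and for every vertex, the bags containing it form a connected subtree. Here vertex 1 appears in no bag, so the decomposition is invalid.

No — vertex 1 appears in no bag.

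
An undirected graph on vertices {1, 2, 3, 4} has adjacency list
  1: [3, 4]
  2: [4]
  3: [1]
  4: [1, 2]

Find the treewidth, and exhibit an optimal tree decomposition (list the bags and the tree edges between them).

Every bag has size at most 2, so the width is 2 − 1 = 1 and tw(G) ≤ 1. Any graph with an edge has treewidth ≥ 1, and G has the edge 3–1. Hence tw(G) = 1 exactly.

Treewidth 1.
One optimal decomposition is:
Bags: B1 = {1, 3}  B2 = {1, 4}  B3 = {2, 4}
Tree: B1–B2, B2–B3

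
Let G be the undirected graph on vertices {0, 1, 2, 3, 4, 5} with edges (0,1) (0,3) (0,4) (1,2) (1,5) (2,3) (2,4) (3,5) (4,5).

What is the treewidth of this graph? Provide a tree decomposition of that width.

Treewidth 3.
Bags: B1 = {1, 3, 4, 5}  B2 = {0, 1, 3, 4}  B3 = {1, 2, 3, 4}
Tree: B1–B2, B2–B3

The largest bag has 4 vertices, giving width 3; this decomposition certifies tw(G) ≤ 3. For the lower bound: the 4 vertex sets {4,5}, {0,1}, {3}, {2} are disjoint, each induces a connected subgraph, and every pair is joined by at least one edge of G. Contracting each set to a single vertex therefore yields K_{4} as a minor, and since treewidth is minor-monotone, tw(G) ≥ tw(K_{4}) = 3. The upper and lower bounds meet at 3, so that is the treewidth.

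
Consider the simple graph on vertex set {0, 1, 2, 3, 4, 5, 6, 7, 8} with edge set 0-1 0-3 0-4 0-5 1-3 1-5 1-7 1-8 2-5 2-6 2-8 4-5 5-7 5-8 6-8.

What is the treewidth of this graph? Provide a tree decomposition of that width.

Treewidth 2.
One optimal decomposition is:
Bags: B1 = {2, 5, 8}  B2 = {1, 5, 8}  B3 = {2, 6, 8}  B4 = {1, 5, 7}  B5 = {0, 1, 5}  B6 = {0, 4, 5}  B7 = {0, 1, 3}
Tree: B1–B2, B1–B3, B2–B4, B2–B5, B5–B6, B5–B7

Each bag holds 3 vertices, so the decomposition has width 2, which upper-bounds the treewidth. On the other hand G contains the 3-clique {0, 1, 3}. A clique must lie in a single bag of any decomposition, so no decomposition can have width below 2. The upper and lower bounds meet at 2, so that is the treewidth.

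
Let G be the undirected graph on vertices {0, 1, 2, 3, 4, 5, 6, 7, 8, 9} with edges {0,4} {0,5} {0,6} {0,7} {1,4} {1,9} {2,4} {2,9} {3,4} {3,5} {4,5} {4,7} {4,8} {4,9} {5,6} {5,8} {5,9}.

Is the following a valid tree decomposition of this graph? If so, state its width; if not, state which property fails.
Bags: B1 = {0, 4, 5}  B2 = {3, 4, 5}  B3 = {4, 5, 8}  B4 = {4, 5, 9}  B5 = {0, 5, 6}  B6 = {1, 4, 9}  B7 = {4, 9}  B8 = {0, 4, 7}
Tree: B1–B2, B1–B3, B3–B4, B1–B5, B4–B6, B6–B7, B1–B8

No — vertex 2 appears in no bag.

A tree decomposition must satisfy three properties: every vertex lies in some bag; for every edge, both endpoints lie together in some bag; and for every vertex, the bags containing it form a connected subtree. Here vertex 2 appears in no bag, so the decomposition is invalid.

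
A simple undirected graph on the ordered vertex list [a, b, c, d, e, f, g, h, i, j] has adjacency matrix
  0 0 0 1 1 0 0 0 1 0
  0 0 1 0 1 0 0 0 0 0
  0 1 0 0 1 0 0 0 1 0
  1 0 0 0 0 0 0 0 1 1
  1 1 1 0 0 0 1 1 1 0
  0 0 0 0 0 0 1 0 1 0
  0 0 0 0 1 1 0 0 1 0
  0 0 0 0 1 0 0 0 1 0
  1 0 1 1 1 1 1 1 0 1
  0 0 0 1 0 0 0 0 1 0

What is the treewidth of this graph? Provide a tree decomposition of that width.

Each bag holds 3 vertices, so the decomposition has width 2, which upper-bounds the treewidth. For the lower bound, the 3 vertices {b, c, e} are pairwise adjacent, and any tree decomposition puts a clique entirely inside one bag — forcing width ≥ 2. Combining the bounds, tw(G) = 2.

Treewidth 2.
One optimal decomposition is:
Bags: B1 = {e, h, i}  B2 = {e, g, i}  B3 = {c, e, i}  B4 = {b, c, e}  B5 = {a, e, i}  B6 = {f, g, i}  B7 = {a, d, i}  B8 = {d, i, j}
Tree: B1–B2, B2–B3, B3–B4, B2–B5, B2–B6, B5–B7, B7–B8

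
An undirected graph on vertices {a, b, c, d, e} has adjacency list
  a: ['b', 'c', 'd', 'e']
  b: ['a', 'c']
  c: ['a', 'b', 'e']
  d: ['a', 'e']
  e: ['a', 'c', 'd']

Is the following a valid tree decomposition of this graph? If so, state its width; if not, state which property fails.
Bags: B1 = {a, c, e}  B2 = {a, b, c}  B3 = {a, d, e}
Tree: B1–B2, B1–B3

Vertex coverage: the bags together contain {a, b, c, d, e}, the full vertex set. Edge coverage: each edge of G has both endpoints in at least one bag. Running intersection: for every vertex, the bags containing it form a connected subtree. All three properties hold, so this is a valid tree decomposition of width max|bag| − 1 = 2, and hence tw(G) ≤ 2.

Yes; width 2.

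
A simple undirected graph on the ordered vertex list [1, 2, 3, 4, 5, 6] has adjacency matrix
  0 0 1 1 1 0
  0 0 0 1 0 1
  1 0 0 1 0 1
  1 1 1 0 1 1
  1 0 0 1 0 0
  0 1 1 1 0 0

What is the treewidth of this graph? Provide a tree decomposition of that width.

Every bag has size at most 3, so the width is 3 − 1 = 2 and tw(G) ≤ 2. For the lower bound, the 3 vertices {1, 3, 4} are pairwise adjacent, and any tree decomposition puts a clique entirely inside one bag — forcing width ≥ 2. The upper and lower bounds meet at 2, so that is the treewidth.

Treewidth 2.
One optimal decomposition is:
Bags: B1 = {1, 3, 4}  B2 = {1, 4, 5}  B3 = {3, 4, 6}  B4 = {2, 4, 6}
Tree: B1–B2, B1–B3, B3–B4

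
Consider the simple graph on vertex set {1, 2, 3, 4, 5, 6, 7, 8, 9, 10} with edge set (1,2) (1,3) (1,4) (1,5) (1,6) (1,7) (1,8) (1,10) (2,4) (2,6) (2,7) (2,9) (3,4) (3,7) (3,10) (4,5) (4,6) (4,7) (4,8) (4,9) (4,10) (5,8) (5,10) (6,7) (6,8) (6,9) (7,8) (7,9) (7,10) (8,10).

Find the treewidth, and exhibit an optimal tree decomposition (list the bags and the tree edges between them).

Each bag holds 5 vertices, so the decomposition has width 4, which upper-bounds the treewidth. For the lower bound, the 5 vertices {1, 4, 5, 8, 10} are pairwise adjacent, and any tree decomposition puts a clique entirely inside one bag — forcing width ≥ 4. The upper and lower bounds meet at 4, so that is the treewidth.

Treewidth 4.
One such decomposition:
Bags: B1 = {1, 2, 4, 6, 7}  B2 = {1, 4, 6, 7, 8}  B3 = {1, 4, 7, 8, 10}  B4 = {1, 3, 4, 7, 10}  B5 = {1, 4, 5, 8, 10}  B6 = {2, 4, 6, 7, 9}
Tree: B1–B2, B2–B3, B3–B4, B3–B5, B1–B6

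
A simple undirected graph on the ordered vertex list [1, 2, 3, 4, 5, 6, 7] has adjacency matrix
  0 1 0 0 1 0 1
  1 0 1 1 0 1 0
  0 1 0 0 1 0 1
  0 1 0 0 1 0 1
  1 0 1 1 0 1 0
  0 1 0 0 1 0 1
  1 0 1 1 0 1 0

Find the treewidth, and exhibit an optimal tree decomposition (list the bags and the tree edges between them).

Treewidth 3.
One such decomposition:
Bags: B1 = {2, 4, 5, 7}  B2 = {1, 2, 5, 7}  B3 = {2, 3, 5, 7}  B4 = {2, 5, 6, 7}
Tree: B1–B2, B2–B3, B3–B4

Every bag has size at most 4, so the width is 4 − 1 = 3 and tw(G) ≤ 3. For the lower bound: the 4 vertex sets {4,7}, {1,2}, {5}, {3} are disjoint, each induces a connected subgraph, and every pair is joined by at least one edge of G. Contracting each set to a single vertex therefore yields K_{4} as a minor, and since treewidth is minor-monotone, tw(G) ≥ tw(K_{4}) = 3. Therefore the treewidth is 3.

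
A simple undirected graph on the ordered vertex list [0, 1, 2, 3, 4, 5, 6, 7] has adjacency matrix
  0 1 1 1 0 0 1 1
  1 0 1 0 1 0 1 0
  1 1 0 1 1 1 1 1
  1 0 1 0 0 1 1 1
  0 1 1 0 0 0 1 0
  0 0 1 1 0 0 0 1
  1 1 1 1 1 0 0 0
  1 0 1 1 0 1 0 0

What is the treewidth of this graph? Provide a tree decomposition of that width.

Each bag holds 4 vertices, so the decomposition has width 3, which upper-bounds the treewidth. For the lower bound, the 4 vertices {0, 1, 2, 6} are pairwise adjacent, and any tree decomposition puts a clique entirely inside one bag — forcing width ≥ 3. The upper and lower bounds meet at 3, so that is the treewidth.

Treewidth 3.
One such decomposition:
Bags: B1 = {0, 2, 3, 7}  B2 = {0, 2, 3, 6}  B3 = {0, 1, 2, 6}  B4 = {1, 2, 4, 6}  B5 = {2, 3, 5, 7}
Tree: B1–B2, B2–B3, B3–B4, B1–B5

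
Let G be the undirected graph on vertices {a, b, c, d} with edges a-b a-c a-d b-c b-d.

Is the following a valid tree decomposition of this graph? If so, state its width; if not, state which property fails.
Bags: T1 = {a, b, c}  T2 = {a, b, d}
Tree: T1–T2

Every vertex of G appears in some bag (union = {a, b, c, d}); every edge is covered by a bag; and for each vertex v the set of bags containing v is connected in the bag tree. The decomposition is therefore valid. The largest bag has 3 vertices, so the width is 2.

Yes; width 2.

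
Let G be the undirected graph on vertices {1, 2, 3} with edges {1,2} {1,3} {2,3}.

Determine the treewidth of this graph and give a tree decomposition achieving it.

Treewidth 2.
One such decomposition:
Bags: B1 = {1, 2, 3}
Tree: (single bag)

With just one bag of size 3, the width is 3 − 1 = 2, so tw(G) ≤ 2. For the lower bound, the 3 vertices {1, 2, 3} are pairwise adjacent, and any tree decomposition puts a clique entirely inside one bag — forcing width ≥ 2. Hence tw(G) = 2 exactly.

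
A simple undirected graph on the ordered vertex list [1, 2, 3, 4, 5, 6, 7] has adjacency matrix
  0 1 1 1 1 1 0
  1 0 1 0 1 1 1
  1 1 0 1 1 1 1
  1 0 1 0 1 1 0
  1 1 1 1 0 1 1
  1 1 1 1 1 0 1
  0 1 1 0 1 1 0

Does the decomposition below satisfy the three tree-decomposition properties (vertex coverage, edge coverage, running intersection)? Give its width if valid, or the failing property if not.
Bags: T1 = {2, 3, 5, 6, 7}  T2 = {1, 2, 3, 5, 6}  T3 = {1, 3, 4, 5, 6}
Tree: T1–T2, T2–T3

Yes; width 4.

Checking the three conditions: (i) the bags cover all of {1, 2, 3, 4, 5, 6, 7}; (ii) for each edge, some bag contains both endpoints; (iii) the bags containing any fixed vertex form a subtree. All hold, so the decomposition is valid with width 5 − 1 = 4.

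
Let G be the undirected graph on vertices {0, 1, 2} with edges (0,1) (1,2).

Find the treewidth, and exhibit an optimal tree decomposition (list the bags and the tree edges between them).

Every bag has size at most 2, so the width is 2 − 1 = 1 and tw(G) ≤ 1. G has an edge, so its treewidth is at least 1. Combining the bounds, tw(G) = 1.

Treewidth 1.
Bags: B1 = {0, 1}  B2 = {1, 2}
Tree: B1–B2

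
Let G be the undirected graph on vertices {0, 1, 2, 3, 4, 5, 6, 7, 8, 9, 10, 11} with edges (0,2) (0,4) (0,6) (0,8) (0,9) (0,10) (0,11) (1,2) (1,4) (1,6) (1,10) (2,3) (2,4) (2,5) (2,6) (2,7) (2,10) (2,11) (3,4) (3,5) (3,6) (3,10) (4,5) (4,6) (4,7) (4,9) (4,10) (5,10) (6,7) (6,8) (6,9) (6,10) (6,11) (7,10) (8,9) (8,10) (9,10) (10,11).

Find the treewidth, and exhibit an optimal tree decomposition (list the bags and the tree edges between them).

Treewidth 4.
Bags: B1 = {2, 4, 6, 7, 10}  B2 = {0, 2, 4, 6, 10}  B3 = {0, 2, 6, 10, 11}  B4 = {2, 3, 4, 6, 10}  B5 = {0, 4, 6, 9, 10}  B6 = {1, 2, 4, 6, 10}  B7 = {0, 6, 8, 9, 10}  B8 = {2, 3, 4, 5, 10}
Tree: B1–B2, B2–B3, B1–B4, B2–B5, B2–B6, B5–B7, B4–B8

Every bag has size at most 5, so the width is 5 − 1 = 4 and tw(G) ≤ 4. For the lower bound, the 5 vertices {2, 3, 4, 5, 10} are pairwise adjacent, and any tree decomposition puts a clique entirely inside one bag — forcing width ≥ 4. Therefore the treewidth is 4.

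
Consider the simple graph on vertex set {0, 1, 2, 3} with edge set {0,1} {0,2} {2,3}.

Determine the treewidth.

A width-1 tree decomposition is:
Bags: B1 = {0, 1}  B2 = {0, 2}  B3 = {2, 3}
Tree: B1–B2, B2–B3
Every bag has size at most 2, so the width is 2 − 1 = 1 and tw(G) ≤ 1. Any graph with an edge has treewidth ≥ 1, and G has the edge 1–0. The upper and lower bounds meet at 1, so that is the treewidth.

1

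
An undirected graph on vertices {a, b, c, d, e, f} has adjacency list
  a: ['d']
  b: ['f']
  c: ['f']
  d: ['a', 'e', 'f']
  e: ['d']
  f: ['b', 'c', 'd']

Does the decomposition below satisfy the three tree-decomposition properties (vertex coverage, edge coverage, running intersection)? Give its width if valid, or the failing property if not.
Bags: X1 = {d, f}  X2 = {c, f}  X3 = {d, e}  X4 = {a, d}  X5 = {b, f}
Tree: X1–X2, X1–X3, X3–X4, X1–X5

Yes; width 1.

Vertex coverage: the bags together contain {a, b, c, d, e, f}, the full vertex set. Edge coverage: each edge of G has both endpoints in at least one bag. Running intersection: for every vertex, the bags containing it form a connected subtree. All three properties hold, so this is a valid tree decomposition of width max|bag| − 1 = 1, and hence tw(G) ≤ 1.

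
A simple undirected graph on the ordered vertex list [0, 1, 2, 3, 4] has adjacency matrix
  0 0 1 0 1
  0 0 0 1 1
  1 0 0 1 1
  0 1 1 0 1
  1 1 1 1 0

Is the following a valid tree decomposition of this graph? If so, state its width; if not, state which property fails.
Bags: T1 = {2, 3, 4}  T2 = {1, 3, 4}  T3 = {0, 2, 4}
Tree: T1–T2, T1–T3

Vertex coverage: the bags together contain {0, 1, 2, 3, 4}, the full vertex set. Edge coverage: each edge of G has both endpoints in at least one bag. Running intersection: for every vertex, the bags containing it form a connected subtree. All three properties hold, so this is a valid tree decomposition of width max|bag| − 1 = 2, and hence tw(G) ≤ 2.

Yes; width 2.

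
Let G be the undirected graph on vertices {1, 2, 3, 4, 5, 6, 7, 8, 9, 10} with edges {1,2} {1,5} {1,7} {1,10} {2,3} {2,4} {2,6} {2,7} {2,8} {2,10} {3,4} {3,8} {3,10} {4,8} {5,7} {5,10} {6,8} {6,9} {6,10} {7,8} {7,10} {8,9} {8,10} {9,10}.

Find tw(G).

A width-3 tree decomposition is:
Bags: B1 = {2, 7, 8, 10}  B2 = {1, 2, 7, 10}  B3 = {2, 6, 8, 10}  B4 = {2, 3, 8, 10}  B5 = {1, 5, 7, 10}  B6 = {2, 3, 4, 8}  B7 = {6, 8, 9, 10}
Tree: B1–B2, B1–B3, B3–B4, B2–B5, B4–B6, B3–B7
Every bag has size at most 4, so the width is 4 − 1 = 3 and tw(G) ≤ 3. For the lower bound, the 4 vertices {6, 8, 9, 10} are pairwise adjacent, and any tree decomposition puts a clique entirely inside one bag — forcing width ≥ 3. Hence tw(G) = 3 exactly.

3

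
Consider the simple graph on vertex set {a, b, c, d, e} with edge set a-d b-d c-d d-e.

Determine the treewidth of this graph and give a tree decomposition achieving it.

Every bag has size at most 2, so the width is 2 − 1 = 1 and tw(G) ≤ 1. Any graph with an edge has treewidth ≥ 1, and G has the edge d–a. Hence tw(G) = 1 exactly.

Treewidth 1.
One optimal decomposition is:
Bags: B1 = {a, d}  B2 = {b, d}  B3 = {d, e}  B4 = {c, d}
Tree: B1–B2, B1–B3, B1–B4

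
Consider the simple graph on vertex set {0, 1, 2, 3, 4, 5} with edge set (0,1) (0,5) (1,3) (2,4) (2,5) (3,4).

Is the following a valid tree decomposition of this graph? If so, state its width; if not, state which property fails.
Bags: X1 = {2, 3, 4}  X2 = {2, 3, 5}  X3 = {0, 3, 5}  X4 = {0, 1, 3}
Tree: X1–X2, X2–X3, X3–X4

Checking the three conditions: (i) the bags cover all of {0, 1, 2, 3, 4, 5}; (ii) for each edge, some bag contains both endpoints; (iii) the bags containing any fixed vertex form a subtree. All hold, so the decomposition is valid with width 3 − 1 = 2.

Yes; width 2.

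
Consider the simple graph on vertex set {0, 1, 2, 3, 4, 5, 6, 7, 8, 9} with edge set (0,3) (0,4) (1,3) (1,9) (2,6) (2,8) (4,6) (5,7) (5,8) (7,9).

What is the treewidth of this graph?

2

A width-2 tree decomposition is:
Bags: B1 = {0, 3, 4}  B2 = {1, 3, 4}  B3 = {1, 4, 9}  B4 = {4, 7, 9}  B5 = {4, 5, 7}  B6 = {4, 5, 8}  B7 = {2, 4, 8}  B8 = {2, 4, 6}
Tree: B1–B2, B2–B3, B3–B4, B4–B5, B5–B6, B6–B7, B7–B8
The largest bag has 3 vertices, giving width 2; this decomposition certifies tw(G) ≤ 2. Since 4–0–3–1–9–7–5–8–2–6–4 is a cycle in G, G is not acyclic. Forests are exactly the graphs of treewidth ≤ 1, so tw(G) ≥ 2. Hence tw(G) = 2 exactly.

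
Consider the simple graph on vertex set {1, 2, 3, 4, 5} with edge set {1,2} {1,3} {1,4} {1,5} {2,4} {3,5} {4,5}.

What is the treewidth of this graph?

2

A width-2 tree decomposition is:
Bags: B1 = {1, 2, 4}  B2 = {1, 4, 5}  B3 = {1, 3, 5}
Tree: B1–B2, B2–B3
Every bag has size at most 3, so the width is 3 − 1 = 2 and tw(G) ≤ 2. On the other hand G contains the 3-clique {1, 3, 5}. A clique must lie in a single bag of any decomposition, so no decomposition can have width below 2. Hence tw(G) = 2 exactly.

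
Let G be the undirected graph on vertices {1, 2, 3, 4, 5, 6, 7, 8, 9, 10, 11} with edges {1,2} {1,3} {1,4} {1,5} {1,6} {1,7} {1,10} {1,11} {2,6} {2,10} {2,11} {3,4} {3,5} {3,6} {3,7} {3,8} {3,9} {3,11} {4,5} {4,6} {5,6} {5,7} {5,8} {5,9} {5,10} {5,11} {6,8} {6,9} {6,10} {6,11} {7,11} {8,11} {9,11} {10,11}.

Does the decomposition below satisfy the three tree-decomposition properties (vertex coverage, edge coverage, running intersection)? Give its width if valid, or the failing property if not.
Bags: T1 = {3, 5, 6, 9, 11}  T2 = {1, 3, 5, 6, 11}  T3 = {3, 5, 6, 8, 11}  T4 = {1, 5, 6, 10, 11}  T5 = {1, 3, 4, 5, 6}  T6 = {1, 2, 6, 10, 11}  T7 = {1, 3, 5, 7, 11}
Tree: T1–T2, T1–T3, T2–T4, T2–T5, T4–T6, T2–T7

Yes; width 4.

Vertex coverage: the bags together contain {1, 2, 3, 4, 5, 6, 7, 8, 9, 10, 11}, the full vertex set. Edge coverage: each edge of G has both endpoints in at least one bag. Running intersection: for every vertex, the bags containing it form a connected subtree. All three properties hold, so this is a valid tree decomposition of width max|bag| − 1 = 4, and hence tw(G) ≤ 4.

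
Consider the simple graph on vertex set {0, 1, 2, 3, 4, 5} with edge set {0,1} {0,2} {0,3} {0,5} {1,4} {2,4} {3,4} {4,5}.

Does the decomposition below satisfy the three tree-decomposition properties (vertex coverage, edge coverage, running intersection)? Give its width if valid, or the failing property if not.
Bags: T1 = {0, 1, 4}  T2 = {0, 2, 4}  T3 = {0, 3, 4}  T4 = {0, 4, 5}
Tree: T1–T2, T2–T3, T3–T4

Yes; width 2.

Checking the three conditions: (i) the bags cover all of {0, 1, 2, 3, 4, 5}; (ii) for each edge, some bag contains both endpoints; (iii) the bags containing any fixed vertex form a subtree. All hold, so the decomposition is valid with width 3 − 1 = 2.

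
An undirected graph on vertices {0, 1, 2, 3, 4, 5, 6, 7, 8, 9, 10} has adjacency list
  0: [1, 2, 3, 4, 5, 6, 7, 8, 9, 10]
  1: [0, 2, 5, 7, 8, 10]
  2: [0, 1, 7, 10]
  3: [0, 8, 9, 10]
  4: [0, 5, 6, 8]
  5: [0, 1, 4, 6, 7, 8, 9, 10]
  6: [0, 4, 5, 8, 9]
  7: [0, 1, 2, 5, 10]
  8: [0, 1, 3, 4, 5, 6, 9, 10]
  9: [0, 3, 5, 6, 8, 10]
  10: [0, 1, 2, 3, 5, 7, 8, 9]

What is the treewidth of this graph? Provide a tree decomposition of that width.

Treewidth 4.
One such decomposition:
Bags: B1 = {0, 1, 5, 8, 10}  B2 = {0, 1, 5, 7, 10}  B3 = {0, 5, 8, 9, 10}  B4 = {0, 5, 6, 8, 9}  B5 = {0, 4, 5, 6, 8}  B6 = {0, 3, 8, 9, 10}  B7 = {0, 1, 2, 7, 10}
Tree: B1–B2, B1–B3, B3–B4, B4–B5, B3–B6, B2–B7

Every bag has size at most 5, so the width is 5 − 1 = 4 and tw(G) ≤ 4. On the other hand G contains the 5-clique {0, 1, 2, 7, 10}. A clique must lie in a single bag of any decomposition, so no decomposition can have width below 4. The upper and lower bounds meet at 4, so that is the treewidth.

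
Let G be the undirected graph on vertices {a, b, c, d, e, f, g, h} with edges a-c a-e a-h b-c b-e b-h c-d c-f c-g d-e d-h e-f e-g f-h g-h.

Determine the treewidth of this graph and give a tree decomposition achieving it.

The largest bag has 4 vertices, giving width 3; this decomposition certifies tw(G) ≤ 3. For the lower bound: the 4 vertex sets {a,e}, {b,c}, {h}, {f} are disjoint, each induces a connected subgraph, and every pair is joined by at least one edge of G. Contracting each set to a single vertex therefore yields K_{4} as a minor, and since treewidth is minor-monotone, tw(G) ≥ tw(K_{4}) = 3. Combining the bounds, tw(G) = 3.

Treewidth 3.
Bags: B1 = {a, c, e, h}  B2 = {b, c, e, h}  B3 = {c, e, f, h}  B4 = {c, d, e, h}  B5 = {c, e, g, h}
Tree: B1–B2, B2–B3, B3–B4, B4–B5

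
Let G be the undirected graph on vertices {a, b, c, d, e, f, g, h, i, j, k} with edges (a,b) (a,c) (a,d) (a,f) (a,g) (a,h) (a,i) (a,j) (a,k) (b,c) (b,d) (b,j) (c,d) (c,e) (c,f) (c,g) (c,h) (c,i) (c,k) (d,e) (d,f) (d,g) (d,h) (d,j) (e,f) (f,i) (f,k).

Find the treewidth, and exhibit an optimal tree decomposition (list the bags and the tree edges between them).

Treewidth 3.
One optimal decomposition is:
Bags: B1 = {a, b, c, d}  B2 = {a, c, d, f}  B3 = {a, b, d, j}  B4 = {c, d, e, f}  B5 = {a, c, f, k}  B6 = {a, c, f, i}  B7 = {a, c, d, g}  B8 = {a, c, d, h}
Tree: B1–B2, B1–B3, B2–B4, B2–B5, B2–B6, B2–B7, B7–B8

Each bag holds 4 vertices, so the decomposition has width 3, which upper-bounds the treewidth. For the lower bound, the 4 vertices {a, b, d, j} are pairwise adjacent, and any tree decomposition puts a clique entirely inside one bag — forcing width ≥ 3. Therefore the treewidth is 3.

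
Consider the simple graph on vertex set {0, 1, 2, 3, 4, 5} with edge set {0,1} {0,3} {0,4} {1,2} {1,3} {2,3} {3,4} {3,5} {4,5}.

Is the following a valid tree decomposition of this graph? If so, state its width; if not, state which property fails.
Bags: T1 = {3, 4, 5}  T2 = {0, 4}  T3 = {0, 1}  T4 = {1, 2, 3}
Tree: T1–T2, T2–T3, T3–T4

A tree decomposition must satisfy three properties: every vertex lies in some bag; for every edge, both endpoints lie together in some bag; and for every vertex, the bags containing it form a connected subtree. Here edge (3,0) lies in no bag, so the decomposition is invalid.

No — edge (3,0) lies in no bag.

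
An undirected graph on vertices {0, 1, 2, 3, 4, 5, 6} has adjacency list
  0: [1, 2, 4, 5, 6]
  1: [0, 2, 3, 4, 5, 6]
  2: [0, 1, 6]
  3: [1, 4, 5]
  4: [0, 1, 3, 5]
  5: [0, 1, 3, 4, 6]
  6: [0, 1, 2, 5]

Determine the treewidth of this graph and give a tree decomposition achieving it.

The largest bag has 4 vertices, giving width 3; this decomposition certifies tw(G) ≤ 3. On the other hand G contains the 4-clique {0, 1, 2, 6}. A clique must lie in a single bag of any decomposition, so no decomposition can have width below 3. The upper and lower bounds meet at 3, so that is the treewidth.

Treewidth 3.
One such decomposition:
Bags: B1 = {0, 1, 4, 5}  B2 = {0, 1, 5, 6}  B3 = {1, 3, 4, 5}  B4 = {0, 1, 2, 6}
Tree: B1–B2, B1–B3, B2–B4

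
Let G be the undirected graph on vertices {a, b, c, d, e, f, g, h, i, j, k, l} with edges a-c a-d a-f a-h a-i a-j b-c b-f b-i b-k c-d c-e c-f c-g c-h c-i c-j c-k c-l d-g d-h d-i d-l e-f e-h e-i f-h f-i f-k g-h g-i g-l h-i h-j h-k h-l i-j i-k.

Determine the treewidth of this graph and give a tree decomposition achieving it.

Each bag holds 5 vertices, so the decomposition has width 4, which upper-bounds the treewidth. Conversely, {c, d, g, h, l} is a clique of size 5, and the vertices of any clique must share a bag in every tree decomposition; so some bag has ≥ 5 vertices and tw(G) ≥ 4. The upper and lower bounds meet at 4, so that is the treewidth.

Treewidth 4.
One such decomposition:
Bags: B1 = {a, c, h, i, j}  B2 = {a, c, f, h, i}  B3 = {c, f, h, i, k}  B4 = {c, e, f, h, i}  B5 = {b, c, f, i, k}  B6 = {a, c, d, h, i}  B7 = {c, d, g, h, i}  B8 = {c, d, g, h, l}
Tree: B1–B2, B2–B3, B2–B4, B3–B5, B2–B6, B6–B7, B7–B8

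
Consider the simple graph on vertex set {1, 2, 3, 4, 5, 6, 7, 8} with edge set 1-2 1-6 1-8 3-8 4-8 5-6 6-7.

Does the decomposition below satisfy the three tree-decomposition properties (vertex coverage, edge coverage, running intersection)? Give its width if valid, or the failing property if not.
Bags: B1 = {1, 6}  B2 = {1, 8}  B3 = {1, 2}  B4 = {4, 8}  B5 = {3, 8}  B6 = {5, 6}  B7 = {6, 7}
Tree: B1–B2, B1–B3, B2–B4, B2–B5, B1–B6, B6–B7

Checking the three conditions: (i) the bags cover all of {1, 2, 3, 4, 5, 6, 7, 8}; (ii) for each edge, some bag contains both endpoints; (iii) the bags containing any fixed vertex form a subtree. All hold, so the decomposition is valid with width 2 − 1 = 1.

Yes; width 1.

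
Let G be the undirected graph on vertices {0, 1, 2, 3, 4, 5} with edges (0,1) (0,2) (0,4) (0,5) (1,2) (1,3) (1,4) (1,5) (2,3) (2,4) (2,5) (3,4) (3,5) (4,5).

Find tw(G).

A width-4 tree decomposition is:
Bags: B1 = {0, 1, 2, 4, 5}  B2 = {1, 2, 3, 4, 5}
Tree: B1–B2
The largest bag has 5 vertices, giving width 4; this decomposition certifies tw(G) ≤ 4. On the other hand G contains the 5-clique {0, 1, 2, 4, 5}. A clique must lie in a single bag of any decomposition, so no decomposition can have width below 4. Therefore the treewidth is 4.

4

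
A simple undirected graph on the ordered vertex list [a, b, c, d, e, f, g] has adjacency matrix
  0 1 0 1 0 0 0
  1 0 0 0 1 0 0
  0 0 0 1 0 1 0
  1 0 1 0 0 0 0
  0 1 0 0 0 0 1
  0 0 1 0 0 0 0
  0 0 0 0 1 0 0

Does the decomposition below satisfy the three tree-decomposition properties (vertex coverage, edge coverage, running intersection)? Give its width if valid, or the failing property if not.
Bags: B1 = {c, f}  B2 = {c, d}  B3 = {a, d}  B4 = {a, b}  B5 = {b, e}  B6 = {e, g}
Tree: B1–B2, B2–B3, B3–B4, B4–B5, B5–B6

Yes; width 1.

Checking the three conditions: (i) the bags cover all of {a, b, c, d, e, f, g}; (ii) for each edge, some bag contains both endpoints; (iii) the bags containing any fixed vertex form a subtree. All hold, so the decomposition is valid with width 2 − 1 = 1.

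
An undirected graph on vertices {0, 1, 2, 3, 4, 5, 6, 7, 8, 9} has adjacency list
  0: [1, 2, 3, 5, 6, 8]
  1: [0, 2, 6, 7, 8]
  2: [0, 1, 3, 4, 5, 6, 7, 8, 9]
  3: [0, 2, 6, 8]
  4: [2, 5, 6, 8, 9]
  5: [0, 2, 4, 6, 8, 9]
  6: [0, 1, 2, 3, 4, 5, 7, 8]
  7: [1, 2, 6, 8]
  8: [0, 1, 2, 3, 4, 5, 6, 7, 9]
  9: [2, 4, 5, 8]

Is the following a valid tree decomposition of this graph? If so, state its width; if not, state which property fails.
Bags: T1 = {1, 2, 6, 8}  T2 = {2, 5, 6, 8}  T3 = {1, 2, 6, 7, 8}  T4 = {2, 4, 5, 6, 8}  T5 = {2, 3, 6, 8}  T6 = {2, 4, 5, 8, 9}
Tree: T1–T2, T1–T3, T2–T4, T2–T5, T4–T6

A tree decomposition must satisfy three properties: every vertex lies in some bag; for every edge, both endpoints lie together in some bag; and for every vertex, the bags containing it form a connected subtree. Here vertex 0 appears in no bag, so the decomposition is invalid.

No — vertex 0 appears in no bag.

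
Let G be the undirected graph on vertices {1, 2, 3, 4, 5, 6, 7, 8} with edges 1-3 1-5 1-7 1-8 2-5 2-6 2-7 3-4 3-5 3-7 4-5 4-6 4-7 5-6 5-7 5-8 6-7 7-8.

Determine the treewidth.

A width-3 tree decomposition is:
Bags: B1 = {1, 3, 5, 7}  B2 = {3, 4, 5, 7}  B3 = {4, 5, 6, 7}  B4 = {2, 5, 6, 7}  B5 = {1, 5, 7, 8}
Tree: B1–B2, B2–B3, B3–B4, B1–B5
Every bag has size at most 4, so the width is 4 − 1 = 3 and tw(G) ≤ 3. On the other hand G contains the 4-clique {1, 5, 7, 8}. A clique must lie in a single bag of any decomposition, so no decomposition can have width below 3. The upper and lower bounds meet at 3, so that is the treewidth.

3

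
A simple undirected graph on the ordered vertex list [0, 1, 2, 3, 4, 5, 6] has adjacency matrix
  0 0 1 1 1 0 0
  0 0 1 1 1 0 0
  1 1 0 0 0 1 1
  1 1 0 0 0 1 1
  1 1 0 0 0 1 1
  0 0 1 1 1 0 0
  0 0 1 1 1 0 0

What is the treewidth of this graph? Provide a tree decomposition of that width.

The largest bag has 4 vertices, giving width 3; this decomposition certifies tw(G) ≤ 3. For the lower bound: the 4 vertex sets {4,5}, {2,6}, {3}, {1} are disjoint, each induces a connected subgraph, and every pair is joined by at least one edge of G. Contracting each set to a single vertex therefore yields K_{4} as a minor, and since treewidth is minor-monotone, tw(G) ≥ tw(K_{4}) = 3. Hence tw(G) = 3 exactly.

Treewidth 3.
One such decomposition:
Bags: B1 = {2, 3, 4, 5}  B2 = {2, 3, 4, 6}  B3 = {1, 2, 3, 4}  B4 = {0, 2, 3, 4}
Tree: B1–B2, B2–B3, B3–B4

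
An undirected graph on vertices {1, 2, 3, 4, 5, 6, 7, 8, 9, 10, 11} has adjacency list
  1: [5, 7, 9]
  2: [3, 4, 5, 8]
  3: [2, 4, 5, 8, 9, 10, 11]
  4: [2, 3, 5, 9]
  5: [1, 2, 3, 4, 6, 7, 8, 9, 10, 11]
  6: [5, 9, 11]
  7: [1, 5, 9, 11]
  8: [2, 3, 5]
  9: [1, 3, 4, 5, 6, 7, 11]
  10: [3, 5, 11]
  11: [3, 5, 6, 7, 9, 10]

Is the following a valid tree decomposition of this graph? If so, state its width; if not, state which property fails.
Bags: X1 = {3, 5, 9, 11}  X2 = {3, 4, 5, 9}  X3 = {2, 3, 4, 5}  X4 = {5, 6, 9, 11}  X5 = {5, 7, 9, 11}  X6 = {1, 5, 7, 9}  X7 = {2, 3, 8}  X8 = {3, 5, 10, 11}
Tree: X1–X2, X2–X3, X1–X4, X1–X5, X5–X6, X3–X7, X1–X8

No — edge (5,8) lies in no bag.

A tree decomposition must satisfy three properties: every vertex lies in some bag; for every edge, both endpoints lie together in some bag; and for every vertex, the bags containing it form a connected subtree. Here edge (5,8) lies in no bag, so the decomposition is invalid.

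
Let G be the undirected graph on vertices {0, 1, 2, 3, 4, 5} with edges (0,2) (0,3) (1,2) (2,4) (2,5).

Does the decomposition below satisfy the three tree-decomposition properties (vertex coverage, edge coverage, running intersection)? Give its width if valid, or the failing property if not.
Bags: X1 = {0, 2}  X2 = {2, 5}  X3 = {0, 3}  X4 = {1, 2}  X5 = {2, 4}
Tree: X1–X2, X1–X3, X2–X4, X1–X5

Yes; width 1.

Checking the three conditions: (i) the bags cover all of {0, 1, 2, 3, 4, 5}; (ii) for each edge, some bag contains both endpoints; (iii) the bags containing any fixed vertex form a subtree. All hold, so the decomposition is valid with width 2 − 1 = 1.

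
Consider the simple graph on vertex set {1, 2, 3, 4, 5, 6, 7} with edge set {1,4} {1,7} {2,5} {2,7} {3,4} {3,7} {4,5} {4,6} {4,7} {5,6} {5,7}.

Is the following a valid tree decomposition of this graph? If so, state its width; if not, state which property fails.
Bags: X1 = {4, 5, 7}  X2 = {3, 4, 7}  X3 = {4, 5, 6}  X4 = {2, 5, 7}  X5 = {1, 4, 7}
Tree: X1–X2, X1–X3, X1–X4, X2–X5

Vertex coverage: the bags together contain {1, 2, 3, 4, 5, 6, 7}, the full vertex set. Edge coverage: each edge of G has both endpoints in at least one bag. Running intersection: for every vertex, the bags containing it form a connected subtree. All three properties hold, so this is a valid tree decomposition of width max|bag| − 1 = 2, and hence tw(G) ≤ 2.

Yes; width 2.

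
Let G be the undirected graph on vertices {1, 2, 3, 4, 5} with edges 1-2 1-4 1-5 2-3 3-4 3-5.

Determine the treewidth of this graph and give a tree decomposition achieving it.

Treewidth 2.
One such decomposition:
Bags: B1 = {1, 3, 4}  B2 = {1, 3, 5}  B3 = {1, 2, 3}
Tree: B1–B2, B2–B3

Every bag has size at most 3, so the width is 3 − 1 = 2 and tw(G) ≤ 2. For the lower bound, G contains the cycle 4–1–5–3–4, so G is not a forest; only forests have treewidth ≤ 1, hence tw(G) ≥ 2. The upper and lower bounds meet at 2, so that is the treewidth.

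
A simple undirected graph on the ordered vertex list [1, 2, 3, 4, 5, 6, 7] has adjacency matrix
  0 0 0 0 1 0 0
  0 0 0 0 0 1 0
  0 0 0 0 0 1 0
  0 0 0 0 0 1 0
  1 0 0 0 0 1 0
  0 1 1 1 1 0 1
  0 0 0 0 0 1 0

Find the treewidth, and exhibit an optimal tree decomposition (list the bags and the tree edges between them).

Treewidth 1.
Bags: B1 = {4, 6}  B2 = {5, 6}  B3 = {1, 5}  B4 = {2, 6}  B5 = {3, 6}  B6 = {6, 7}
Tree: B1–B2, B2–B3, B1–B4, B2–B5, B4–B6

The largest bag has 2 vertices, giving width 1; this decomposition certifies tw(G) ≤ 1. Any graph with an edge has treewidth ≥ 1, and G has the edge 6–4. Hence tw(G) = 1 exactly.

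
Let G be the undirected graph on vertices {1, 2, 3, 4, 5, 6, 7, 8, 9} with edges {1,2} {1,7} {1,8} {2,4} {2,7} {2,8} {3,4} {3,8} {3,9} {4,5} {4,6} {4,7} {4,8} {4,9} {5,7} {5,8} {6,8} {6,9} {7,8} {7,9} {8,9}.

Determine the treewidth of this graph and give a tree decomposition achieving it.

Treewidth 3.
One optimal decomposition is:
Bags: B1 = {1, 2, 7, 8}  B2 = {2, 4, 7, 8}  B3 = {4, 7, 8, 9}  B4 = {4, 6, 8, 9}  B5 = {3, 4, 8, 9}  B6 = {4, 5, 7, 8}
Tree: B1–B2, B2–B3, B3–B4, B3–B5, B3–B6

Every bag has size at most 4, so the width is 4 − 1 = 3 and tw(G) ≤ 3. On the other hand G contains the 4-clique {1, 2, 7, 8}. A clique must lie in a single bag of any decomposition, so no decomposition can have width below 3. The upper and lower bounds meet at 3, so that is the treewidth.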